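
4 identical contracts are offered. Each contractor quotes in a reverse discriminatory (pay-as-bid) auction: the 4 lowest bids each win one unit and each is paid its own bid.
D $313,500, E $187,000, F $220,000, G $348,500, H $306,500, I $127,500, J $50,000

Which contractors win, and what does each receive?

Sorting: 50,000 (J), 127,500 (I), 187,000 (E), 220,000 (F), 306,500 (H), 313,500 (D), …
Lowest 4: J, I, E, F.
Each winner is paid its own bid: J $50,000, I $127,500, E $187,000, F $220,000.

J $50,000, I $127,500, E $187,000, F $220,000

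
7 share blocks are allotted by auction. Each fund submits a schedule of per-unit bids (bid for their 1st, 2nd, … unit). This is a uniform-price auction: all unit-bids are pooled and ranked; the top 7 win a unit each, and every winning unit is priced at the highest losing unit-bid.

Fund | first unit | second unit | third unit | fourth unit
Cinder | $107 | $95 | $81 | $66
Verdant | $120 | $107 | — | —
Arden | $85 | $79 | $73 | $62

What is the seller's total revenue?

Pooled unit-bids ranked (top 7): 120 (Verdant-1), 107 (Cinder-1), 107 (Verdant-2), 95 (Cinder-2), 85 (Arden-1), 81 (Cinder-3), 79 (Arden-2)
Highest rejected unit-bid = $73.
Allocation: Arden 2, Cinder 3, Verdant 2. Every unit priced at $73.
Revenue = 7 × 73 = $511.

Total revenue: $511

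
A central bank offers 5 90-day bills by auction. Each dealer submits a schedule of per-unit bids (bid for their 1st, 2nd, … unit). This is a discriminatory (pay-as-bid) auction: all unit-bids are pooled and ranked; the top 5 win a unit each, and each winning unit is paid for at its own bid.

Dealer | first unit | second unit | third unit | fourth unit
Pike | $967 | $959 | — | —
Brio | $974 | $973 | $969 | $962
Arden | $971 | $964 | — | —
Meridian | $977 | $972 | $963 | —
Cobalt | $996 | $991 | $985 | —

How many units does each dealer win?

Merging the schedules and taking the best 5: 996 (Cobalt-1), 991 (Cobalt-2), 985 (Cobalt-3), 977 (Meridian-1), 974 (Brio-1)
Next rejected bid: $973 (not a price — pay-as-bid).
Allocation: Brio 1, Cobalt 3, Meridian 1.

Brio 1, Cobalt 3, Meridian 1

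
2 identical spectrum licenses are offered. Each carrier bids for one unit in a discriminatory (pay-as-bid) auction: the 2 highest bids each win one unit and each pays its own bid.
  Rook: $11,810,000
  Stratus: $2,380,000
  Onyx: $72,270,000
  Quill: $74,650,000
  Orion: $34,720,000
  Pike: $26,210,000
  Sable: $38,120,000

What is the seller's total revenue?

Bids ranked high→low: 74,650,000 (Quill), 72,270,000 (Onyx), 38,120,000 (Sable), 34,720,000 (Orion), …
Winners (2 units): Quill, Onyx.
Total revenue = 74,650,000 + 72,270,000 = $146,920,000.

Total revenue: $146,920,000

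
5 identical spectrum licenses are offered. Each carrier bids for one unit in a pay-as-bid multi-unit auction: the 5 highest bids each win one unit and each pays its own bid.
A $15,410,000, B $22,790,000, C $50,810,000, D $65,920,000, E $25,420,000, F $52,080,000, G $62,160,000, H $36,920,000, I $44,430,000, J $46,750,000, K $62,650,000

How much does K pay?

Ordering the bids: 65,920,000 (D), 62,650,000 (K), 62,160,000 (G), 52,080,000 (F), 50,810,000 (C), 46,750,000 (J), 44,430,000 (I), …
Winners (5 units): D, K, G, F, C.
K wins → own bid $62,650,000.

K pays $62,650,000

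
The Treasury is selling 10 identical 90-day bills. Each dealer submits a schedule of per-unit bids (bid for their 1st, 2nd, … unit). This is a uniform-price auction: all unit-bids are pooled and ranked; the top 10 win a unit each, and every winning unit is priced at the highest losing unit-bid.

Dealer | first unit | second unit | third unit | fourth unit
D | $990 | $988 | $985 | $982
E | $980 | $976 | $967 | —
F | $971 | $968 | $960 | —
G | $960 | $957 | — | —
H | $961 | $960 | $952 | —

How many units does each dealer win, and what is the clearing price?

D 4, E 3, F 2, H 1; clearing price $960

Merging the schedules and taking the best 10: 990 (D-1), 988 (D-2), 985 (D-3), 982 (D-4), 980 (E-1), 976 (E-2), 971 (F-1), 968 (F-2), 967 (E-3), 961 (H-1)
First bid not allocated: $960.
Allocation: D 4, E 3, F 2, H 1.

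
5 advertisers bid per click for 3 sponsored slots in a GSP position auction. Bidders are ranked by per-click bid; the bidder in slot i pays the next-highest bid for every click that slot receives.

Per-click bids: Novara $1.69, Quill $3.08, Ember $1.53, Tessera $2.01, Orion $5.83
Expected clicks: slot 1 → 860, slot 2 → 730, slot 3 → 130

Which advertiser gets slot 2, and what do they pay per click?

Sorting advertisers: $5.83 (Orion) > $3.08 (Quill) > $2.01 (Tessera) > $1.69 (Novara) > …
Slot 2 goes to the second-ranked bidder, Quill, who pays the next bid down: $2.01/click.

Quill; $2.01 per click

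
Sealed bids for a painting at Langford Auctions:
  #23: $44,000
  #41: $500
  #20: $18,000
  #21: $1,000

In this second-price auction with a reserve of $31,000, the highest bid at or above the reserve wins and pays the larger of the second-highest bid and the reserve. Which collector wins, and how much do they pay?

#23 pays $31,000

Sorting bids: 44,000 (#23) > 18,000 (#20) > 1,000 (#21) > 500 (#41)
#23 has the top bid at or above the reserve ($44,000).
Second-highest bid $18,000 is below the reserve $31,000, so the reserve binds → payment $31,000.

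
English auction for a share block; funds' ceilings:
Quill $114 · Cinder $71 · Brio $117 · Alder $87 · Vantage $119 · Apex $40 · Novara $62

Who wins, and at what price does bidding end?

Limits ranked: 119 (Vantage) > 117 (Brio) > 114 (Quill) > 87 (Alder) > 71 (Cinder) > 62 (Novara) > …
Bidding ends when Brio exits at $117; Vantage takes it.

Vantage wins at $117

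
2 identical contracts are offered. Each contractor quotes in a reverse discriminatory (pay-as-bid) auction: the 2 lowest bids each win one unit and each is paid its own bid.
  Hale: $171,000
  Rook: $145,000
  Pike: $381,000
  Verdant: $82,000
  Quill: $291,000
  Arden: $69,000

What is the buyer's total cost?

Total cost: $151,000

Sorting: 69,000 (Arden), 82,000 (Verdant), 145,000 (Rook), 171,000 (Hale), …
Lowest 2: Arden, Verdant.
Total cost = 69,000 + 82,000 = $151,000.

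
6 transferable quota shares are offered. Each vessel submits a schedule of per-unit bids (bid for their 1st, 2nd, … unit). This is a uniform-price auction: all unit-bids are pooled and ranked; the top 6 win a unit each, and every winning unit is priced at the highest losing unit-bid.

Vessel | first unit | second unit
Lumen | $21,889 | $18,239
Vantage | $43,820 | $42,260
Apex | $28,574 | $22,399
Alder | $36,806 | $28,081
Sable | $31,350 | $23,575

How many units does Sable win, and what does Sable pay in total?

Merging the schedules and taking the best 6: 43,820 (Vantage-1), 42,260 (Vantage-2), 36,806 (Alder-1), 31,350 (Sable-1), 28,574 (Apex-1), 28,081 (Alder-2)
The (k+1)-th unit-bid is $23,575.
Sable wins 1 unit(s) at $23,575 each.

Sable: 1 unit, pays $23,575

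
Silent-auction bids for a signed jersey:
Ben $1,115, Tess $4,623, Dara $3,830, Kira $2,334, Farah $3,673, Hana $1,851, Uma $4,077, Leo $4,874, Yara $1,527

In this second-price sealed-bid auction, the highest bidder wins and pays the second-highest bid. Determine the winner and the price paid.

Sorting bids: 4,874 (Leo) > 4,623 (Tess) > 4,077 (Uma) > 3,830 (Dara) > 3,673 (Farah) > 2,334 (Kira) > …
Leo is highest; pays the second-highest bid, $4,623.

Leo pays $4,623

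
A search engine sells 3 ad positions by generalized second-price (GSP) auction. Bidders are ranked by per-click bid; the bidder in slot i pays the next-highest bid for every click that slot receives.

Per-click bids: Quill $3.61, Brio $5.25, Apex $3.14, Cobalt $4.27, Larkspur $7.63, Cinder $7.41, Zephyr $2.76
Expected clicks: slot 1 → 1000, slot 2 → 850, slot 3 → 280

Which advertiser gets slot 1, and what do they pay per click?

Ranked by bid: $7.63 (Larkspur) > $7.41 (Cinder) > $5.25 (Brio) > $4.27 (Cobalt) > …
Slot 1 goes to the first-ranked bidder, Larkspur, who pays the next bid down: $7.41/click.

Larkspur; $7.41 per click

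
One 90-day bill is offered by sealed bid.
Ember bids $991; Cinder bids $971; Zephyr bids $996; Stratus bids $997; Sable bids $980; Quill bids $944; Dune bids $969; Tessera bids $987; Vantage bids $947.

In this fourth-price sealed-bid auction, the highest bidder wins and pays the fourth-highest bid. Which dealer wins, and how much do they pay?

Stratus pays $987

Bids ranked: 997 (Stratus) > 996 (Zephyr) > 991 (Ember) > 987 (Tessera) > 980 (Sable) > 971 (Cinder) > …
Stratus is highest; pays the fourth-highest bid, $987.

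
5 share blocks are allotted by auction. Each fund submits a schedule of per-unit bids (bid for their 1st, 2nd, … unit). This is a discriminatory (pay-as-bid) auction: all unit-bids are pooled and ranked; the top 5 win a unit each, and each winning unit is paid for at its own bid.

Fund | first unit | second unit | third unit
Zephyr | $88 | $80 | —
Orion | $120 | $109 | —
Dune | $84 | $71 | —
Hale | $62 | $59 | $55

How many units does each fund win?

Dune 1, Orion 2, Zephyr 2

All unit-bids, highest first — top 5: 120 (Orion-1), 109 (Orion-2), 88 (Zephyr-1), 84 (Dune-1), 80 (Zephyr-2)
Next rejected bid: $71 (not a price — pay-as-bid).
Allocation: Dune 1, Orion 2, Zephyr 2.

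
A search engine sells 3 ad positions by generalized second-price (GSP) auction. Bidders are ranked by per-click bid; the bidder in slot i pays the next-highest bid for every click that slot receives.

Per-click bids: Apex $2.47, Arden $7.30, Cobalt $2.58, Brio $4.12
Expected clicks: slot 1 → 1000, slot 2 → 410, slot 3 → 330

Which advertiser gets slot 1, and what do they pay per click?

Ranked by bid: $7.30 (Arden) > $4.12 (Brio) > $2.58 (Cobalt) > $2.47 (Apex)
Slot 1 goes to the first-ranked bidder, Arden, who pays the next bid down: $4.12/click.

Arden; $4.12 per click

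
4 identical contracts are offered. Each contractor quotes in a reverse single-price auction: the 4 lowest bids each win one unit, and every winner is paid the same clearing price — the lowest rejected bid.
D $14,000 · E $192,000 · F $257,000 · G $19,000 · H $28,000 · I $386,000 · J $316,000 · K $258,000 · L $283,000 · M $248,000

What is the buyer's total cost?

Total cost: $992,000

Ordering the bids: 14,000 (D), 19,000 (G), 28,000 (H), 192,000 (E), 248,000 (M), 257,000 (F), …
The 4 lowest are D, G, H, E.
First losing bid is M's $248,000, which sets the uniform price.
Total cost = 4 × $248,000 = $992,000.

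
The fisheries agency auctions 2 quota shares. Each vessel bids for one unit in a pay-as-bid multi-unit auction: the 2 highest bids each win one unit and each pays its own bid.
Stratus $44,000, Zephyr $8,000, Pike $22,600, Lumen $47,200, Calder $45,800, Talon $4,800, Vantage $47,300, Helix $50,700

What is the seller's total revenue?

Total revenue: $98,000

Sorting: 50,700 (Helix), 47,300 (Vantage), 47,200 (Lumen), 45,800 (Calder), …
The 2 highest are Helix, Vantage.
Total revenue = 50,700 + 47,300 = $98,000.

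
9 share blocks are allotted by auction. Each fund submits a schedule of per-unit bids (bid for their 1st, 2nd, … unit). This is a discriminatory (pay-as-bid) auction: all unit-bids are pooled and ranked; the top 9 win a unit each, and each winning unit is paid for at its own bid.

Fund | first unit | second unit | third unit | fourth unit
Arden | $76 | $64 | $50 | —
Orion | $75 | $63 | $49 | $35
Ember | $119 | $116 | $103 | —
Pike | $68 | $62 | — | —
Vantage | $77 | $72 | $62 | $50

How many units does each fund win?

Arden 2, Ember 3, Orion 1, Pike 1, Vantage 2

Merging the schedules and taking the best 9: 119 (Ember-1), 116 (Ember-2), 103 (Ember-3), 77 (Vantage-1), 76 (Arden-1), 75 (Orion-1), 72 (Vantage-2), 68 (Pike-1), 64 (Arden-2)
Next rejected bid: $63 (not a price — pay-as-bid).
Allocation: Arden 2, Ember 3, Orion 1, Pike 1, Vantage 2.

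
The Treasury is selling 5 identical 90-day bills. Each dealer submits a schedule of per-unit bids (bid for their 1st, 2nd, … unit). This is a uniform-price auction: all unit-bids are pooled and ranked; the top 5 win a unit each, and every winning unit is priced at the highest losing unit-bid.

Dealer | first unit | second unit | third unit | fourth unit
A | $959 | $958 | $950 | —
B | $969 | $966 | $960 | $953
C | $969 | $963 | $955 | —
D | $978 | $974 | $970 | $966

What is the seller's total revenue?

Total revenue: $4,830

All unit-bids, highest first — top 5: 978 (D-1), 974 (D-2), 970 (D-3), 969 (B-1), 969 (C-1)
Highest rejected unit-bid = $966.
Allocation: B 1, C 1, D 3. Every unit priced at $966.
Revenue = 5 × 966 = $4,830.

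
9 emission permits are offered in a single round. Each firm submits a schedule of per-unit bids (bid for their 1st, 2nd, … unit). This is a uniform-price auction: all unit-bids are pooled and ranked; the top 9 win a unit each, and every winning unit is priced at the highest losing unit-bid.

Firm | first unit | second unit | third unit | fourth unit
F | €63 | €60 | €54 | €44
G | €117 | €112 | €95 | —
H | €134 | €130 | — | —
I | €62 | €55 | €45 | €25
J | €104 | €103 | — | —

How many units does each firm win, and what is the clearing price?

F 1, G 3, H 2, I 1, J 2; clearing price €60

Pooled unit-bids ranked (top 9): 134 (H-1), 130 (H-2), 117 (G-1), 112 (G-2), 104 (J-1), 103 (J-2), 95 (G-3), 63 (F-1), 62 (I-1)
First bid not allocated: €60.
Allocation: F 1, G 3, H 2, I 1, J 2.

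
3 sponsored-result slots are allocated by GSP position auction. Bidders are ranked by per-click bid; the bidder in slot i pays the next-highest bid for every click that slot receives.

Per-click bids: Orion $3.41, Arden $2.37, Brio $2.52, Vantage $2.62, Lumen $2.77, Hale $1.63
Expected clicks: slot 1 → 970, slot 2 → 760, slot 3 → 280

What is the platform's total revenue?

Total revenue: $5383.70

Sorting advertisers: $3.41 (Orion) > $2.77 (Lumen) > $2.62 (Vantage) > $2.52 (Brio) > …
Slot 1: Orion pays $2.77 × 970 = $2686.90
Slot 2: Lumen pays $2.62 × 760 = $1991.20
Slot 3: Vantage pays $2.52 × 280 = $705.60
Total = $5383.70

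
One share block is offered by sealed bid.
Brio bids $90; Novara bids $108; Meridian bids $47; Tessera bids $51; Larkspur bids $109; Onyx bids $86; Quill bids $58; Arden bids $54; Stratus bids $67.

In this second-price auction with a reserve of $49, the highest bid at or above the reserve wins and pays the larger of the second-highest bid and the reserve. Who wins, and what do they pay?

Larkspur pays $108

Bids ranked: 109 (Larkspur) > 108 (Novara) > 90 (Brio) > 86 (Onyx) > 67 (Stratus) > 58 (Quill) > …
Highest eligible bid: Larkspur at $109.
max(second-highest $108, reserve $49) = $108; the reserve does not bind.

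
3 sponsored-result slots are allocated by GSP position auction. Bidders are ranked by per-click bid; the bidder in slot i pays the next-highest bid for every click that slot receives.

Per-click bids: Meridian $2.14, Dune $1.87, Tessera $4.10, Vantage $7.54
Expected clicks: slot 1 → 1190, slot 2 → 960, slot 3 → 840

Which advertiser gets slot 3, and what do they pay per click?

Meridian; $1.87 per click

Sorting advertisers: $7.54 (Vantage) > $4.10 (Tessera) > $2.14 (Meridian) > $1.87 (Dune)
Slot 3 goes to the third-ranked bidder, Meridian, who pays the next bid down: $1.87/click.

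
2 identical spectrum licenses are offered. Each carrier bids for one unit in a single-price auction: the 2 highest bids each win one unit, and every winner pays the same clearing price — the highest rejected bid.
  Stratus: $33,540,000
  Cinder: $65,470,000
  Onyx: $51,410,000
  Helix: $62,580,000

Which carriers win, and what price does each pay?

Sorting: 65,470,000 (Cinder), 62,580,000 (Helix), 51,410,000 (Onyx), 33,540,000 (Stratus)
Top 2: Cinder, Helix.
Clearing price = highest rejected bid = $51,410,000.

Cinder, Helix; each pays $51,410,000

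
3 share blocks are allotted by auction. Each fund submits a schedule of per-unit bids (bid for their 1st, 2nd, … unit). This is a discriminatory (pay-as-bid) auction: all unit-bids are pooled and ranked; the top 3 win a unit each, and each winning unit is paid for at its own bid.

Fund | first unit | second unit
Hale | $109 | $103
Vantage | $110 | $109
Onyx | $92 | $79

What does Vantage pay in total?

Vantage pays $219

Merging the schedules and taking the best 3: 110 (Vantage-1), 109 (Hale-1), 109 (Vantage-2)
Next rejected bid: $103 (not a price — pay-as-bid).
Vantage's winning unit-bids: 110 + 109 = $219.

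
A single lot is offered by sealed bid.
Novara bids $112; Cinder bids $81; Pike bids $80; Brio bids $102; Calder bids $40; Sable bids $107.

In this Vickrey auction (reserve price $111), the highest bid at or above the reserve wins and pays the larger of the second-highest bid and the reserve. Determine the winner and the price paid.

Novara pays $111

Rule: the highest bid at or above the reserve wins and pays the larger of the second-highest bid and the reserve.
Bids ranked: 112 (Novara) > 107 (Sable) > 102 (Brio) > 81 (Cinder) > 80 (Pike) > 40 (Calder)
Novara has the top bid at or above the reserve ($112).
max(second-highest $107, reserve $111) = $111.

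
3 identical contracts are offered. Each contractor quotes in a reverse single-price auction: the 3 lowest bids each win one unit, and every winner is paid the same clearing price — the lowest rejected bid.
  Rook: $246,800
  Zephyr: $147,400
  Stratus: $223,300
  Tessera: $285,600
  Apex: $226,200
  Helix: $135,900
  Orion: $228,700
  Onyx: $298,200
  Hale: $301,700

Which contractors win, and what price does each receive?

Helix, Zephyr, Stratus; each is paid $226,200

Sorting: 135,900 (Helix), 147,400 (Zephyr), 223,300 (Stratus), 226,200 (Apex), 228,700 (Orion), …
Lowest 3: Helix, Zephyr, Stratus.
Clearing price = lowest rejected bid = $226,200.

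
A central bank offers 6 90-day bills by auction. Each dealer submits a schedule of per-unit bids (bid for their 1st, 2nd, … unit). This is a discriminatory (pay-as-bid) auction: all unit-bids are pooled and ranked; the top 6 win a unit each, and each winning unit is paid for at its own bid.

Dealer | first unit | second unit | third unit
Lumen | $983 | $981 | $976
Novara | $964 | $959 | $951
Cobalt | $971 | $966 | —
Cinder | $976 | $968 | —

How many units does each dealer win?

Cinder 2, Cobalt 1, Lumen 3

Merging the schedules and taking the best 6: 983 (Lumen-1), 981 (Lumen-2), 976 (Lumen-3), 976 (Cinder-1), 971 (Cobalt-1), 968 (Cinder-2)
Next rejected bid: $966 (not a price — pay-as-bid).
Allocation: Cinder 2, Cobalt 1, Lumen 3.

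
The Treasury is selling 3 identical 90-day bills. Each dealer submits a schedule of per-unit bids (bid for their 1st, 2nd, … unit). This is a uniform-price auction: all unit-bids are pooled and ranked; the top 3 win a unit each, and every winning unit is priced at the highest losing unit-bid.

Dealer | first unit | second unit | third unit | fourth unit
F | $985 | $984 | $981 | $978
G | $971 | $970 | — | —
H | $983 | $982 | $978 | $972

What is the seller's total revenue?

Total revenue: $2,946

Pooled unit-bids ranked (top 3): 985 (F-1), 984 (F-2), 983 (H-1)
The (k+1)-th unit-bid is $982.
Allocation: F 2, H 1. Every unit priced at $982.
Revenue = 3 × 982 = $2,946.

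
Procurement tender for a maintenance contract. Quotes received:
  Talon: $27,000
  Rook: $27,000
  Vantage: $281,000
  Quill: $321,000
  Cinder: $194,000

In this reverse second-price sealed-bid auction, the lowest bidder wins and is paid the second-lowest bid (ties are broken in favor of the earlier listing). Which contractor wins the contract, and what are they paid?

Talon is paid $27,000

Sorting bids: 27,000 (Talon) < 27,000 (Rook) < 194,000 (Cinder) < 281,000 (Vantage) < 321,000 (Quill)
Talon and Rook tie at $27,000; tie-break gives it to Talon.
Second-price: Talon is paid Rook's bid of $27,000.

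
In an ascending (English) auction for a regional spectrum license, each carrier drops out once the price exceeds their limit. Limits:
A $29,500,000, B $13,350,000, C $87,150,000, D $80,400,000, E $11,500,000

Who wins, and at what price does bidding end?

Limits in order: 87,150,000 (C) > 80,400,000 (D) > 29,500,000 (A) > 13,350,000 (B) > 11,500,000 (E)
D is the last rival to drop out, at $80,400,000; C remains and wins at that price.

C wins at $80,400,000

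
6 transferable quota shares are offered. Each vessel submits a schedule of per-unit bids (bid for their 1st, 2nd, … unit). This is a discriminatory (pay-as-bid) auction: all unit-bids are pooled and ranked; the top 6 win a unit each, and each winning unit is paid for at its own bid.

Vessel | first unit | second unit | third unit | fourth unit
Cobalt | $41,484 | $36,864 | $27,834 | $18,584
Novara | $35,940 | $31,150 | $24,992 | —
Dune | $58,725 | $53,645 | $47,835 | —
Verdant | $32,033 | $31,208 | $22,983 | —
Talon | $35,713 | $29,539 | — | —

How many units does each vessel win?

All unit-bids, highest first — top 6: 58,725 (Dune-1), 53,645 (Dune-2), 47,835 (Dune-3), 41,484 (Cobalt-1), 36,864 (Cobalt-2), 35,940 (Novara-1)
Next rejected bid: $35,713 (not a price — pay-as-bid).
Allocation: Cobalt 2, Dune 3, Novara 1.

Cobalt 2, Dune 3, Novara 1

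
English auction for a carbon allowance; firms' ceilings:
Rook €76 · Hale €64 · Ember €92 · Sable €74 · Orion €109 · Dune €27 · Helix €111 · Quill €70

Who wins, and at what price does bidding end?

Helix wins at €109

Ascending (English) auction: the price rises until one bidder remains; the winner pays the price at which the last rival dropped out.
Sorting limits: 111 (Helix) > 109 (Orion) > 92 (Ember) > 76 (Rook) > 74 (Sable) > 70 (Quill) > …
Once the price passes €109, only Helix is left; the hammer falls at Orion's limit of €109.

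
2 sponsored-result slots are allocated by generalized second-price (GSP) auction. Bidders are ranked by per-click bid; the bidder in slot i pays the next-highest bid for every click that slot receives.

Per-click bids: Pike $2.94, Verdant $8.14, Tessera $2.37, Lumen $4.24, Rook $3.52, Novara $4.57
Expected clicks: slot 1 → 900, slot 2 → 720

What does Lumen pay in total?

Lumen pays $0.00

Sorting advertisers: $8.14 (Verdant) > $4.57 (Novara) > $4.24 (Lumen) > …
Lumen ranks below slot 2 → no slot, pays nothing.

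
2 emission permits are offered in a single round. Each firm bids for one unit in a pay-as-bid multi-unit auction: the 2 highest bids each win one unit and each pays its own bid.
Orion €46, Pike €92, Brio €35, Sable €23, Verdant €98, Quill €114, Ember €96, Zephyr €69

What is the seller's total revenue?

Total revenue: €212

Bids ranked high→low: 114 (Quill), 98 (Verdant), 96 (Ember), 92 (Pike), …
Winners (2 units): Quill, Verdant.
Total revenue = 114 + 98 = €212.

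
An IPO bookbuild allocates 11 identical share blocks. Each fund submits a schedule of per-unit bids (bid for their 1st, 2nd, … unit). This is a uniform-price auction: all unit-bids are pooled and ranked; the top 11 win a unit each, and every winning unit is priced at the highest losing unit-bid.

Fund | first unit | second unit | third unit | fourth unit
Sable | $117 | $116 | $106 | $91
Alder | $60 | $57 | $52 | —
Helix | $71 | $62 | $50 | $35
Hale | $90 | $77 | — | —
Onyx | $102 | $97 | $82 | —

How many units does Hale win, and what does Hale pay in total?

Pooled unit-bids ranked (top 11): 117 (Sable-1), 116 (Sable-2), 106 (Sable-3), 102 (Onyx-1), 97 (Onyx-2), 91 (Sable-4), 90 (Hale-1), 82 (Onyx-3), 77 (Hale-2), 71 (Helix-1), 62 (Helix-2)
The (k+1)-th unit-bid is $60.
Hale wins 2 unit(s) at $60 each.

Hale: 2 units, pays $120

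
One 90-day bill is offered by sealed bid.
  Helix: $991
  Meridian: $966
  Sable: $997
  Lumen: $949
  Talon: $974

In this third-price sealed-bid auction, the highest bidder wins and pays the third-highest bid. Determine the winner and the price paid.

Rule: the highest bidder wins and pays the third-highest bid.
Sorting bids: 997 (Sable) > 991 (Helix) > 974 (Talon) > 966 (Meridian) > 949 (Lumen)
Sable is highest; pays the third-highest bid, $974.

Sable pays $974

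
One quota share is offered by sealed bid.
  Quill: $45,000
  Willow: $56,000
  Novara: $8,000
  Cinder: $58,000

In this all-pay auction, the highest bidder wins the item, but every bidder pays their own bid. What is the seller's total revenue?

Total revenue: $167,000

Rule: the highest bidder wins the item, but every bidder pays their own bid.
Bids ranked: 58,000 (Cinder) > 56,000 (Willow) > 45,000 (Quill) > 8,000 (Novara)
Cinder wins with the top bid; all bids are sunk regardless.
Every bidder forfeits their bid regardless of winning.
Revenue = 45,000 + 56,000 + 8,000 + 58,000 = $167,000.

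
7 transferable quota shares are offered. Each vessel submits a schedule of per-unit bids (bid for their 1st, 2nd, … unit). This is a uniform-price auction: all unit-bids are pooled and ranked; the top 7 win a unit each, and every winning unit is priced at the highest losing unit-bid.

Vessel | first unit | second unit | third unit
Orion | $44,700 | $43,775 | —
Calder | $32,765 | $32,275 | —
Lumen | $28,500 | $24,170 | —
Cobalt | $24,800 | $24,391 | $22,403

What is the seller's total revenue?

All unit-bids, highest first — top 7: 44,700 (Orion-1), 43,775 (Orion-2), 32,765 (Calder-1), 32,275 (Calder-2), 28,500 (Lumen-1), 24,800 (Cobalt-1), 24,391 (Cobalt-2)
First bid not allocated: $24,170.
Allocation: Calder 2, Cobalt 2, Lumen 1, Orion 2. Every unit priced at $24,170.
Revenue = 7 × 24,170 = $169,190.

Total revenue: $169,190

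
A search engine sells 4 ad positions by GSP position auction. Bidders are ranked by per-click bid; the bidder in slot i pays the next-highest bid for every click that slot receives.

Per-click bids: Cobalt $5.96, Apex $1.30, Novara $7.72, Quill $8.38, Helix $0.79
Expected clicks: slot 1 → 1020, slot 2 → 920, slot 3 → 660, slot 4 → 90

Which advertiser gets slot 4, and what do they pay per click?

Ranked by bid: $8.38 (Quill) > $7.72 (Novara) > $5.96 (Cobalt) > $1.30 (Apex) > $0.79 (Helix)
Slot 4 goes to the fourth-ranked bidder, Apex, who pays the next bid down: $0.79/click.

Apex; $0.79 per click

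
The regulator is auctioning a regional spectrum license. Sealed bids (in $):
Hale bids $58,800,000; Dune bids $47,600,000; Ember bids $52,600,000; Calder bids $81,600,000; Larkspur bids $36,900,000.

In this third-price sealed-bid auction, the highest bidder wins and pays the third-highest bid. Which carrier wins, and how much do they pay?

Calder pays $52,600,000

Sorting bids: 81,600,000 (Calder) > 58,800,000 (Hale) > 52,600,000 (Ember) > 47,600,000 (Dune) > 36,900,000 (Larkspur)
Calder wins; payment is bid #3 in the ranking = $52,600,000.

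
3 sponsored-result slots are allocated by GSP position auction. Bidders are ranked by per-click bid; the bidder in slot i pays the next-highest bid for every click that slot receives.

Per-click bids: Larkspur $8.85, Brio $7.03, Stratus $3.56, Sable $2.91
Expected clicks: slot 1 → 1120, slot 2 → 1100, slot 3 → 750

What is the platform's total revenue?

Ranked by bid: $8.85 (Larkspur) > $7.03 (Brio) > $3.56 (Stratus) > $2.91 (Sable)
Slot 1: Larkspur pays $7.03 × 1120 = $7873.60
Slot 2: Brio pays $3.56 × 1100 = $3916.00
Slot 3: Stratus pays $2.91 × 750 = $2182.50
Total = $13972.10

Total revenue: $13972.10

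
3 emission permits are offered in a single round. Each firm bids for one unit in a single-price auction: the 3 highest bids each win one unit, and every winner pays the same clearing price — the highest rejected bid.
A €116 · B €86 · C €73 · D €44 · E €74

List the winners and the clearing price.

A, B, E; each pays €73

Sorting: 116 (A), 86 (B), 74 (E), 73 (C), 44 (D)
Top 3: A, B, E.
Highest unsuccessful bid: €73 → clearing price.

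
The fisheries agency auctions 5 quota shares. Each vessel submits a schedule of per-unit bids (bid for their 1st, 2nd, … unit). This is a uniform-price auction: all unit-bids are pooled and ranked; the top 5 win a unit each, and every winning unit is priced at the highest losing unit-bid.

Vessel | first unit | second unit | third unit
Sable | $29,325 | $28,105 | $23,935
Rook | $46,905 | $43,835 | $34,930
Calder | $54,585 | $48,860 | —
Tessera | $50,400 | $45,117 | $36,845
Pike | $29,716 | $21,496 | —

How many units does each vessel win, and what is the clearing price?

Merging the schedules and taking the best 5: 54,585 (Calder-1), 50,400 (Tessera-1), 48,860 (Calder-2), 46,905 (Rook-1), 45,117 (Tessera-2)
The (k+1)-th unit-bid is $43,835.
Allocation: Calder 2, Rook 1, Tessera 2.

Calder 2, Rook 1, Tessera 2; clearing price $43,835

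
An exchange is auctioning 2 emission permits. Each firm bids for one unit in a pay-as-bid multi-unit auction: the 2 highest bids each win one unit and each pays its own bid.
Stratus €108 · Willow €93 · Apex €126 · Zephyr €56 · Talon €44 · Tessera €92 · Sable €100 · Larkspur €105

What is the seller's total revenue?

Sorting: 126 (Apex), 108 (Stratus), 105 (Larkspur), 100 (Sable), …
The 2 highest are Apex, Stratus.
Total revenue = 126 + 108 = €234.

Total revenue: €234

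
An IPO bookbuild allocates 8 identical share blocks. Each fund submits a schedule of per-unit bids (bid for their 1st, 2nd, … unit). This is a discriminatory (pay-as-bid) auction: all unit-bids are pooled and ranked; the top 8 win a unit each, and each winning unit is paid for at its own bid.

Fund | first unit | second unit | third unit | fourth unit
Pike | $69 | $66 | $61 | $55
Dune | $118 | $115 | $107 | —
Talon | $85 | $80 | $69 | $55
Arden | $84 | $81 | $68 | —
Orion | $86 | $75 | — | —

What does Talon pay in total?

Merging the schedules and taking the best 8: 118 (Dune-1), 115 (Dune-2), 107 (Dune-3), 86 (Orion-1), 85 (Talon-1), 84 (Arden-1), 81 (Arden-2), 80 (Talon-2)
Next rejected bid: $75 (not a price — pay-as-bid).
Talon's winning unit-bids: 85 + 80 = $165.

Talon pays $165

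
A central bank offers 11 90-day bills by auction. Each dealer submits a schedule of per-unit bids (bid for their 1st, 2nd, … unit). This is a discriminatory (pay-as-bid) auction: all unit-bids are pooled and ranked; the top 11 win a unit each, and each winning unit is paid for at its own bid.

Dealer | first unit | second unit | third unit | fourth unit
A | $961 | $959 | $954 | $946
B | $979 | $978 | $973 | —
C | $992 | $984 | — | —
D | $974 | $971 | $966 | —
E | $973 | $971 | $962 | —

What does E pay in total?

E pays $2,906

All unit-bids, highest first — top 11: 992 (C-1), 984 (C-2), 979 (B-1), 978 (B-2), 974 (D-1), 973 (B-3), 973 (E-1), 971 (D-2), 971 (E-2), 966 (D-3), 962 (E-3)
Next rejected bid: $961 (not a price — pay-as-bid).
E's winning unit-bids: 973 + 971 + 962 = $2,906.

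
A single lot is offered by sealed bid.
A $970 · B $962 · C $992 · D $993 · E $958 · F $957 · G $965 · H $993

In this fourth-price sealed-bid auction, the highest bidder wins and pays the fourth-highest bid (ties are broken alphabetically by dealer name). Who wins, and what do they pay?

D pays $970

Bids in order: 993 (D) > 993 (H) > 992 (C) > 970 (A) > 965 (G) > 962 (B) > …
Tie at $993 → D wins by tie-break.
D is highest; pays the fourth-highest bid, $970.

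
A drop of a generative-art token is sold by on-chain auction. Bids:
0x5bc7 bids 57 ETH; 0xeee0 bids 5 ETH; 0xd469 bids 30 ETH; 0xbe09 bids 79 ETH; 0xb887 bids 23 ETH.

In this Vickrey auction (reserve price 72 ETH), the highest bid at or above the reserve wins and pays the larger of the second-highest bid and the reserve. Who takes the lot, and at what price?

Rule: the highest bid at or above the reserve wins and pays the larger of the second-highest bid and the reserve.
Bids ranked: 79 (0xbe09) > 57 (0x5bc7) > 30 (0xd469) > 23 (0xb887) > 5 (0xeee0)
Highest eligible bid: 0xbe09 at 79 ETH.
max(second-highest 57 ETH, reserve 72 ETH) = 72 ETH.

0xbe09 pays 72 ETH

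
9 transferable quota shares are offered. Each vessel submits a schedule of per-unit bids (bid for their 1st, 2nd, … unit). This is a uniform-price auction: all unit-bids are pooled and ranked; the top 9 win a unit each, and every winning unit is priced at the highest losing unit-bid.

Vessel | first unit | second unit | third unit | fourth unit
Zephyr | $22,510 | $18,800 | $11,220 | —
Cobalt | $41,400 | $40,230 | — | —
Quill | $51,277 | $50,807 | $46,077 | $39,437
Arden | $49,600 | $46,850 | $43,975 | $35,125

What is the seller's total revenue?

Pooled unit-bids ranked (top 9): 51,277 (Quill-1), 50,807 (Quill-2), 49,600 (Arden-1), 46,850 (Arden-2), 46,077 (Quill-3), 43,975 (Arden-3), 41,400 (Cobalt-1), 40,230 (Cobalt-2), 39,437 (Quill-4)
First bid not allocated: $35,125.
Allocation: Arden 3, Cobalt 2, Quill 4. Every unit priced at $35,125.
Revenue = 9 × 35,125 = $316,125.

Total revenue: $316,125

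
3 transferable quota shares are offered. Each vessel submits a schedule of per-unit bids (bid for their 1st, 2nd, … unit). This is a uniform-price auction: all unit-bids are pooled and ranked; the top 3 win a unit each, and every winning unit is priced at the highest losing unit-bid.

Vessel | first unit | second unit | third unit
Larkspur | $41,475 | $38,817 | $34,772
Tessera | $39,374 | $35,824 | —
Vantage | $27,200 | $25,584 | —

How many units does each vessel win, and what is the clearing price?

Larkspur 2, Tessera 1; clearing price $35,824

All unit-bids, highest first — top 3: 41,475 (Larkspur-1), 39,374 (Tessera-1), 38,817 (Larkspur-2)
First bid not allocated: $35,824.
Allocation: Larkspur 2, Tessera 1.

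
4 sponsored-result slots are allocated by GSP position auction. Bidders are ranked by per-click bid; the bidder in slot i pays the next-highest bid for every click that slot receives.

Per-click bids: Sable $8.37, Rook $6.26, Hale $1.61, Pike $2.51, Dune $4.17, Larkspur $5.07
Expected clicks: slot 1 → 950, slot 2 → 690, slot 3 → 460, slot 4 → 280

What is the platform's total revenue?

Total revenue: $12066.30

Per-click bids in order: $8.37 (Sable) > $6.26 (Rook) > $5.07 (Larkspur) > $4.17 (Dune) > $2.51 (Pike) > …
Slot 1: Sable pays $6.26 × 950 = $5947.00
Slot 2: Rook pays $5.07 × 690 = $3498.30
Slot 3: Larkspur pays $4.17 × 460 = $1918.20
Slot 4: Dune pays $2.51 × 280 = $702.80
Total = $12066.30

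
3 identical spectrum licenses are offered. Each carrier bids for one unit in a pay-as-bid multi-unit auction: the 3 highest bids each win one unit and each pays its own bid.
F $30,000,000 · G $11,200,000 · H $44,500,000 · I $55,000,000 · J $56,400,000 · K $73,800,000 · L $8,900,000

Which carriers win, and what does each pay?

Bids ranked high→low: 73,800,000 (K), 56,400,000 (J), 55,000,000 (I), 44,500,000 (H), 30,000,000 (F), …
Top 3: K, J, I.
Each winner pays its own bid: K $73,800,000, J $56,400,000, I $55,000,000.

K $73,800,000, J $56,400,000, I $55,000,000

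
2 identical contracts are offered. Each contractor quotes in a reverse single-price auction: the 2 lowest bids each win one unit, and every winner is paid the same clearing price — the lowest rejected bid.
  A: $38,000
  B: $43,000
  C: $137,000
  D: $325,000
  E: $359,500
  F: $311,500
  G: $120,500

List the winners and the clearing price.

A, B; each is paid $120,500

Bids ranked low→high: 38,000 (A), 43,000 (B), 120,500 (G), 137,000 (C), …
The 2 lowest are A, B.
Lowest unsuccessful bid: $120,500 → clearing price.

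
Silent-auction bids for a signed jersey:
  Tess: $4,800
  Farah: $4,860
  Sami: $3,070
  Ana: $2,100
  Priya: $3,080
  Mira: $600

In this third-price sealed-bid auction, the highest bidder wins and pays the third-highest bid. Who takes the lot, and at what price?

Bids ranked: 4,860 (Farah) > 4,800 (Tess) > 3,080 (Priya) > 3,070 (Sami) > 2,100 (Ana) > 600 (Mira)
Farah wins; payment is bid #3 in the ranking = $3,080.

Farah pays $3,080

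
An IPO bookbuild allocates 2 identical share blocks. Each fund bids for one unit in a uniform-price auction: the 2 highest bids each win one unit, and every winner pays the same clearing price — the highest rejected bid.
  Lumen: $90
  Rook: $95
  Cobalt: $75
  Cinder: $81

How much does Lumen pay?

Ordering the bids: 95 (Rook), 90 (Lumen), 81 (Cinder), 75 (Cobalt)
Winners (2 units): Rook, Lumen.
Clearing price = highest rejected bid = $81.
Lumen wins → pays $81.

Lumen pays $81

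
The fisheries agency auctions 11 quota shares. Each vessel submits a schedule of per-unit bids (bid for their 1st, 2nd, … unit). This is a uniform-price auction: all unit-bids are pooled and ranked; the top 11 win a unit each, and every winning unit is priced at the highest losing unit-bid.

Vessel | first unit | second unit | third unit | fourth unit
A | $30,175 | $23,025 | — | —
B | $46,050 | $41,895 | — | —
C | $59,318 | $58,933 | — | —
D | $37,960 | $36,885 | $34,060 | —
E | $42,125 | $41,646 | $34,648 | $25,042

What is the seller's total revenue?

Total revenue: $275,462

Pooled unit-bids ranked (top 11): 59,318 (C-1), 58,933 (C-2), 46,050 (B-1), 42,125 (E-1), 41,895 (B-2), 41,646 (E-2), 37,960 (D-1), 36,885 (D-2), 34,648 (E-3), 34,060 (D-3), 30,175 (A-1)
First bid not allocated: $25,042.
Allocation: A 1, B 2, C 2, D 3, E 3. Every unit priced at $25,042.
Revenue = 11 × 25,042 = $275,462.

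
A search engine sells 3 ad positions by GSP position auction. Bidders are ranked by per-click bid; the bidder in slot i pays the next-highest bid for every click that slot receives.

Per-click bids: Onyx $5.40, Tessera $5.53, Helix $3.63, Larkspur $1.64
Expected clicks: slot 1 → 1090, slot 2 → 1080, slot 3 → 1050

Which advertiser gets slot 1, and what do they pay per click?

Tessera; $5.40 per click

Per-click bids in order: $5.53 (Tessera) > $5.40 (Onyx) > $3.63 (Helix) > $1.64 (Larkspur)
Slot 1 goes to the first-ranked bidder, Tessera, who pays the next bid down: $5.40/click.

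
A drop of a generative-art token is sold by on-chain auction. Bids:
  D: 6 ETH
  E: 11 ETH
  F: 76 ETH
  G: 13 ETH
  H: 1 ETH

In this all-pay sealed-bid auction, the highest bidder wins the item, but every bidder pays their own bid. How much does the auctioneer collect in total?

Rule: the highest bidder wins the item, but every bidder pays their own bid.
Sorting bids: 76 (F) > 13 (G) > 11 (E) > 6 (D) > 1 (H)
F wins with the top bid; all bids are sunk regardless.
Every bidder forfeits their bid regardless of winning.
Revenue = 6 + 11 + 76 + 13 + 1 = 107 ETH.

Total revenue: 107 ETH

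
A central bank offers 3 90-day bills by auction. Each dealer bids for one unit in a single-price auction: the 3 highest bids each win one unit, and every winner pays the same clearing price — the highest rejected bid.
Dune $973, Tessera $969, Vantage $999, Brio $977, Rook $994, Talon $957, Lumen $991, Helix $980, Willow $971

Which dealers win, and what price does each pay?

Sorting: 999 (Vantage), 994 (Rook), 991 (Lumen), 980 (Helix), 977 (Brio), …
Winners (3 units): Vantage, Rook, Lumen.
Clearing price = highest rejected bid = $980.

Vantage, Rook, Lumen; each pays $980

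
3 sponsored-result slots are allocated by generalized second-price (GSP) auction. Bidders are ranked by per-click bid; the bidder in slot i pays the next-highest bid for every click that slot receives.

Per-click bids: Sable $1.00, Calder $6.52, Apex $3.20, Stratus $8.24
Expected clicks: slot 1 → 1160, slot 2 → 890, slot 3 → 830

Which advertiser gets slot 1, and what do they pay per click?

Ranked by bid: $8.24 (Stratus) > $6.52 (Calder) > $3.20 (Apex) > $1.00 (Sable)
Slot 1 goes to the first-ranked bidder, Stratus, who pays the next bid down: $6.52/click.

Stratus; $6.52 per click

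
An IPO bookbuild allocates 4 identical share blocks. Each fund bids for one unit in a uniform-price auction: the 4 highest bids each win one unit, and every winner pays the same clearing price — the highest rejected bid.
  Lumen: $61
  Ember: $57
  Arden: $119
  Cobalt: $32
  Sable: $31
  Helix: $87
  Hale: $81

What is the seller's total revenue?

Ordering the bids: 119 (Arden), 87 (Helix), 81 (Hale), 61 (Lumen), 57 (Ember), 32 (Cobalt), …
Winners (4 units): Arden, Helix, Hale, Lumen.
Highest unsuccessful bid: $57 → clearing price.
Total revenue = 4 × $57 = $228.

Total revenue: $228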